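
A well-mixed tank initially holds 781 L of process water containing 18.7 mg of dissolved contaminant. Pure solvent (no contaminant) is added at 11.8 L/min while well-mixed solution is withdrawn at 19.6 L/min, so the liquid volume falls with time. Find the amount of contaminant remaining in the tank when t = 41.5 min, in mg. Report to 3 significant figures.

4.87 mg

Total volume: dV/dt = Q_in − Q_out = -7.8000 L/min, so V(t) = 781 − 7.8000 t and V(41.5) = 457.30 L.
Species balance (pure solvent in): dm/dt = −Q_out · m/V(t).
Separate: dm/m = −Q_out dt/V(t) ⇒ ln(m/m₀) = −(Q_out/(Q_in−Q_out)) ln(V/V₀).
m = m₀ (V₀/V)^(Q_out/(Q_in−Q_out)) = 18.7 × (781/457.30)^(-2.5128) = 4.8723 mg.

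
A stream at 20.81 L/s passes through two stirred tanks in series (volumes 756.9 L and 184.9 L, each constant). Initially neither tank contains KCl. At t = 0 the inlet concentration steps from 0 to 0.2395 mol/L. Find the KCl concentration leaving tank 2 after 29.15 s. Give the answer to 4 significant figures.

0.1002 mol/L

Time constants: τᵢ = Vᵢ/Q for each well-mixed tank.
τ₁ = 756.9/20.81 = 36.3719 s; τ₂ = 184.9/20.81 = 8.88515 s.
Tank 1: C₁ = C_in(1 − e^(−t/τ₁)). Tank 2 (τ₁ ≠ τ₂): C₂ = C_in[1 − (τ₁ e^(−t/τ₁) − τ₂ e^(−t/τ₂))/(τ₁ − τ₂)].
At t = 29.15: e^(−t/τ₁) = 0.448681, e^(−t/τ₂) = 0.0375999.
C₂ = 0.2395·[1 − (36.3719·0.448681 − 8.88515·0.0375999)/(27.4868)] = 0.2395·0.418436 = 0.100215 mol/L.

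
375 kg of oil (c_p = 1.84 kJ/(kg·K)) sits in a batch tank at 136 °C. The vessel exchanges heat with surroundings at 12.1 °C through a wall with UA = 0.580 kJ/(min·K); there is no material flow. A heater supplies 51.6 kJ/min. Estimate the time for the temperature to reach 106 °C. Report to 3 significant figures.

2330 min

First-law balance (no shaft work): M c_p dT/dt = −UA(T − T_amb) + Q̇.
τ = M c_p/UA = 1189.7 min; T_ss = T_amb + Q̇/UA = 12.1 + 51.6/0.580 = 101.07 °C.
T(t) = T_ss + (T₀ − T_ss)e^(−t/τ); set T = 106:
t = −τ ln[(T − T_ss)/(T₀ − T_ss)] = −1189.7 · ln(0.14125) = 2328.4 min.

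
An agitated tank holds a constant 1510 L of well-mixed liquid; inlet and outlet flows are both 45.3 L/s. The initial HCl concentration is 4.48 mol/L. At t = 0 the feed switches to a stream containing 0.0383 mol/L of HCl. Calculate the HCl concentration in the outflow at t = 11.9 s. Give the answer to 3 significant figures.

Accumulation = in − out for the solute gives V dC/dt = Q(C_in − C).
Time constant τ = V/Q = 1510/45.3 = 33.333 s.
Solution: C(t) = C_in + (C₀ − C_in) e^(−t/τ).
C(11.9) = 0.0383 + (4.48 − 0.0383)·e^(−11.9/33.333) = 0.0383 + (4.4417)·0.69977 = 3.1465 mol/L.

3.15 mol/L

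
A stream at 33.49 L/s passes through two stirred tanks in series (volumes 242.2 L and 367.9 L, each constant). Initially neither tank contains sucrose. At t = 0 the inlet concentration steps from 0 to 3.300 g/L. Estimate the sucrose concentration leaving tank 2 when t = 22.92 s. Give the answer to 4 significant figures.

Each tank obeys Vᵢ dCᵢ/dt = Q(Cᵢ₋₁ − Cᵢ), so τᵢ = Vᵢ/Q.
τ₁ = 242.2/33.49 = 7.23201 s; τ₂ = 367.9/33.49 = 10.9854 s.
Tank 1: C₁ = C_in(1 − e^(−t/τ₁)). Tank 2 (τ₁ ≠ τ₂): C₂ = C_in[1 − (τ₁ e^(−t/τ₁) − τ₂ e^(−t/τ₂))/(τ₁ − τ₂)].
At t = 22.92: e^(−t/τ₁) = 0.0420354, e^(−t/τ₂) = 0.124132.
C₂ = 3.300·[1 − (7.23201·0.0420354 − 10.9854·0.124132)/(-3.75336)] = 3.300·0.717684 = 2.36836 g/L.

2.368 g/L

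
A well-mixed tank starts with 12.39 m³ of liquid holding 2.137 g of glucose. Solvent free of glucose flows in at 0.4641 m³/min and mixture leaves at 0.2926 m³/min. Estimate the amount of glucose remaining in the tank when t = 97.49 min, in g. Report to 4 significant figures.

Total volume: dV/dt = Q_in − Q_out = 0.171500 m³/min, so V(t) = 12.39 + 0.171500 t and V(97.49) = 29.1095 m³.
No glucose enters, so dm/dt = −Q_out · (m/V).
dm/m = −Q_out dt/(V₀ + 0.171500 t); integrating gives ln(m/m₀) = −(Q_out/(Q_in−Q_out)) ln(V/V₀).
m = m₀ (V₀/V)^(Q_out/(Q_in−Q_out)) = 2.137 × (12.39/29.1095)^(1.70612) = 0.497616 g.

0.4976 g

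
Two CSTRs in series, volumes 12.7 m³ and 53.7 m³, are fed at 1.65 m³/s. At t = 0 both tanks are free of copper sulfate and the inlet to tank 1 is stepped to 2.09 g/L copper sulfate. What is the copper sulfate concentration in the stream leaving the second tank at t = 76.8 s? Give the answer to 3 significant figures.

Species balance on tank i: dCᵢ/dt = (Cᵢ₋₁ − Cᵢ)/τᵢ with τᵢ = Vᵢ/Q.
τ₁ = 12.7/1.65 = 7.6970 s; τ₂ = 53.7/1.65 = 32.545 s.
Solving the cascade with C₁(0)=C₂(0)=0 gives C₂(t) = C_in[1 − (τ₁ e^(−t/τ₁) − τ₂ e^(−t/τ₂))/(τ₁ − τ₂)].
At t = 76.8: e^(−t/τ₁) = 4.6412e-05, e^(−t/τ₂) = 0.094441.
C₂ = 2.09·[1 − (7.6970·4.6412e-05 − 32.545·0.094441)/(-24.848)] = 2.09·0.87632 = 1.8315 g/L.

1.83 g/L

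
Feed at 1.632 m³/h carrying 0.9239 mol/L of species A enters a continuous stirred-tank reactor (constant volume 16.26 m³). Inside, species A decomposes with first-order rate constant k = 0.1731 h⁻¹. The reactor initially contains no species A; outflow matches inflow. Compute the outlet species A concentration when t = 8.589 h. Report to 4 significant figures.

0.3067 mol/L

Species balance: V dC/dt = Q C_in − Q C − k V C.
dC/dt = (Q/V) C_in − (Q/V + k) C; effective rate a = Q/V + k = 0.100369 + 0.1731 = 0.273469 h⁻¹.
C_ss = Q C_in/(Q + kV) = 0.339091 mol/L; C(t) = C_ss + (C₀ − C_ss) e^(−a t).
C(8.589) = 0.339091 + (-0.339091)·e^(−0.273469·8.589) = 0.339091 + (-0.339091)·0.0954813 = 0.306714 mol/L.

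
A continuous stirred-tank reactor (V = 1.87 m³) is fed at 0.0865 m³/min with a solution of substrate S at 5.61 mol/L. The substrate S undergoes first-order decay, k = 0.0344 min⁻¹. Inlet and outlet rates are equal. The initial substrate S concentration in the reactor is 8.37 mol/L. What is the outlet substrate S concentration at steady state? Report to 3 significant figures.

3.22 mol/L

Species balance: V dC/dt = Q C_in − Q C − k V C.
Steady state (dC/dt = 0): C_ss = Q C_in/(Q + kV) = C_in/(1 + kV/Q).
C_ss = 0.0865·5.61/(0.0865 + 0.0344·1.87) = 0.48527/0.15083 = 3.2173 mol/L.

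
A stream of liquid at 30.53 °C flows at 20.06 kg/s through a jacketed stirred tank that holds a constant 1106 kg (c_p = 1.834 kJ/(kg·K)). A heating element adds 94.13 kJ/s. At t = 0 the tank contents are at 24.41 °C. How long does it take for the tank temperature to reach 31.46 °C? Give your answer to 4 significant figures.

92.25 s

First-law balance (no shaft work): M c_p dT/dt = ṁ c_p (T_in − T) + 94.13.
τ = M/ṁ = 55.1346 s; T_ss = T_in + Q̇/(ṁ c_p) = 33.0886 °C.
T(t) = T_ss + (T₀ − T_ss) e^(−t/τ). Set T = 31.46:
e^(−t/τ) = (31.46 − 33.0886)/(24.41 − 33.0886) = 0.187654
t = −55.1346 · ln(0.187654) = 92.2486 s.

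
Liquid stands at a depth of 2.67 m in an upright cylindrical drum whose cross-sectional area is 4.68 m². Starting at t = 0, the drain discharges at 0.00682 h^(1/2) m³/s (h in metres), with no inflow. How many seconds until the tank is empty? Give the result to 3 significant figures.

With no inflow, A dh/dt = −0.00682 √h.
This is separable: 2 d(√h)/dt = −0.00682/A, so √h = √h₀ − (0.00682/(2A)) t.
Tank is empty when √h = 0: t_empty = 2A√h₀/0.00682.
t_empty = 2·4.68·√2.67/0.00682 = 9.3600·1.6340/0.00682 = 2242.6 s.

2240 s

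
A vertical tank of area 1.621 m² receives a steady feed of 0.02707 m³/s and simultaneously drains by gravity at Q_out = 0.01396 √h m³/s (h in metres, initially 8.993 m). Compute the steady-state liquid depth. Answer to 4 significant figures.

Accumulation of liquid (constant cross-section A): A dh/dt = Q_in − 0.01396 √h. At steady state dh/dt = 0:
Q_in = 0.01396 √h_ss ⇒ √h_ss = 0.02707/0.01396 = 1.93911.
h_ss = 1.93911² = 3.76015 m. (Since h₀ = 8.993 m > h_ss, the level will fall toward this value.)

3.760 m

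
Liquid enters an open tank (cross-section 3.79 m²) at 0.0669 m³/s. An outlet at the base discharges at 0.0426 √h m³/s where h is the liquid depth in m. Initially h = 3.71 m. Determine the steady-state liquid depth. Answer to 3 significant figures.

Accumulation of liquid (constant cross-section A): A dh/dt = Q_in − 0.0426 √h. At steady state dh/dt = 0:
Q_in = 0.0426 √h_ss ⇒ √h_ss = 0.0669/0.0426 = 1.5704.
h_ss = 1.5704² = 2.4662 m. (Since h₀ = 3.71 m > h_ss, the level will fall toward this value.)

2.47 m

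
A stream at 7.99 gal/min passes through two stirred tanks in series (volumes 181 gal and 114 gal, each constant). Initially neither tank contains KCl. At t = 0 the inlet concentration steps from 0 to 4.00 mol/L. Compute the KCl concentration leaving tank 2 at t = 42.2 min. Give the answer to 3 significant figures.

2.68 mol/L

Each tank obeys Vᵢ dCᵢ/dt = Q(Cᵢ₋₁ − Cᵢ), so τᵢ = Vᵢ/Q.
τ₁ = 181/7.99 = 22.653 min; τ₂ = 114/7.99 = 14.268 min.
Tank 1: C₁ = C_in(1 − e^(−t/τ₁)). Tank 2 (τ₁ ≠ τ₂): C₂ = C_in[1 − (τ₁ e^(−t/τ₁) − τ₂ e^(−t/τ₂))/(τ₁ − τ₂)].
At t = 42.2: e^(−t/τ₁) = 0.15523, e^(−t/τ₂) = 0.051938.
C₂ = 4.00·[1 − (22.653·0.15523 − 14.268·0.051938)/(8.3855)] = 4.00·0.66903 = 2.6761 mol/L.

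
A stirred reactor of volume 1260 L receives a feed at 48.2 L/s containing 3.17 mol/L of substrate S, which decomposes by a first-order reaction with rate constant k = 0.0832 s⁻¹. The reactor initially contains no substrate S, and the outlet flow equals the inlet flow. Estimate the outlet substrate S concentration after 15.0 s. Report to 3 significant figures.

0.837 mol/L

Species balance: V dC/dt = Q C_in − Q C − k V C.
dC/dt = (Q/V) C_in − (Q/V + k) C; effective rate a = Q/V + k = 0.038254 + 0.0832 = 0.12145 s⁻¹.
C_ss = Q C_in/(Q + kV) = 0.99844 mol/L; C(t) = C_ss + (C₀ − C_ss) e^(−a t).
C(15.0) = 0.99844 + (-0.99844)·e^(−0.12145·15.0) = 0.99844 + (-0.99844)·0.16173 = 0.83696 mol/L.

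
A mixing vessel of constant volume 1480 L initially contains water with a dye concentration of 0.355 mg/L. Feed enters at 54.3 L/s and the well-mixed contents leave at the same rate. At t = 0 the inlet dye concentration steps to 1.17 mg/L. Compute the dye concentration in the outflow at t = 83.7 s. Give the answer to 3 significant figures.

Species balance on the tank: V dC/dt = Q(C_in − C).
So dC/dt = (C_in − C)/τ with τ = V/Q = 1480/54.3 = 27.256 s.
Solution: C(t) = C_in + (C₀ − C_in) e^(−t/τ).
C(83.7) = 1.17 + (0.355 − 1.17)·e^(−83.7/27.256) = 1.17 + (-0.81500)·0.046380 = 1.1322 mg/L.

1.13 mg/L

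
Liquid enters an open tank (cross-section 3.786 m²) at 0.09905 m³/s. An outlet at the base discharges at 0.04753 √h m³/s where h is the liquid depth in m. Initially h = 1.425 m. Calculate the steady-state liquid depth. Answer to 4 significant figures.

Level balance: A dh/dt = 0.09905 − 0.04753 √h. Setting dh/dt = 0:
Q_in = 0.04753 √h_ss ⇒ √h_ss = 0.09905/0.04753 = 2.08395.
h_ss = 2.08395² = 4.34284 m. (Since h₀ = 1.425 m < h_ss, the level will rise toward this value.)

4.343 m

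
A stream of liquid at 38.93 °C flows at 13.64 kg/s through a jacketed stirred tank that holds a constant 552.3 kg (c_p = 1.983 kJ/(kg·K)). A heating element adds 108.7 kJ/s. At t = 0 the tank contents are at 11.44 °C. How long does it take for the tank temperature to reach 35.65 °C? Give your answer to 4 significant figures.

Heat balance on the well-mixed liquid: M c_p dT/dt = ṁ c_p (T_in − T) + 108.7.
τ = M/ṁ = 40.4912 s; T_ss = T_in + Q̇/(ṁ c_p) = 42.9488 °C.
T(t) = T_ss + (T₀ − T_ss) e^(−t/τ). Set T = 35.65:
e^(−t/τ) = (35.65 − 42.9488)/(11.44 − 42.9488) = 0.231642
t = −40.4912 · ln(0.231642) = 59.2208 s.

59.22 s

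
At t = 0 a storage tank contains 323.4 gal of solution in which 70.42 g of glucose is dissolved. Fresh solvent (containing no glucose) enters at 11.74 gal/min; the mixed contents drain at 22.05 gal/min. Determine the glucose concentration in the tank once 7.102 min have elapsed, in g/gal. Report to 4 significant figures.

0.1626 g/gal

Total volume: dV/dt = Q_in − Q_out = -10.3100 gal/min, so V(t) = 323.4 − 10.3100 t and V(7.102) = 250.178 gal.
Solute balance: dm/dt = 0 − Q_out C = −Q_out m/V(t).
Separate: dm/m = −Q_out dt/V(t) ⇒ ln(m/m₀) = −(Q_out/(Q_in−Q_out)) ln(V/V₀).
m = m₀ (V₀/V)^(Q_out/(Q_in−Q_out)) = 70.42 × (323.4/250.178)^(-2.13870) = 40.6679 g.
C = m/V = 40.6679/250.178 = 0.162556 g/gal.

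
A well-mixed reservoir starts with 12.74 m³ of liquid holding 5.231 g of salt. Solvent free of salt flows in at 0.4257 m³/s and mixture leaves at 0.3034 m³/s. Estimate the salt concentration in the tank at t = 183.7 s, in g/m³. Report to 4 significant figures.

Let m(t) be the amount of salt. Volume: V(t) = V₀ + (Q_in − Q_out) t = 12.74 + 0.122300 t; V(183.7) = 35.2065 m³.
No salt enters, so dm/dt = −Q_out · (m/V).
Separate: dm/m = −Q_out dt/V(t) ⇒ ln(m/m₀) = −(Q_out/(Q_in−Q_out)) ln(V/V₀).
m = m₀ (V₀/V)^(Q_out/(Q_in−Q_out)) = 5.231 × (12.74/35.2065)^(2.48078) = 0.420178 g.
C = m/V = 0.420178/35.2065 = 0.0119347 g/m³.

0.01193 g/m³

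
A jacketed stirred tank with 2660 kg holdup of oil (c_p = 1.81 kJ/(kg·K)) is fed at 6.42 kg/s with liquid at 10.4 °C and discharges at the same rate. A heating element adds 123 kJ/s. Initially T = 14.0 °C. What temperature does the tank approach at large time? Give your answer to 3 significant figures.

Heat balance on the well-mixed liquid: M c_p dT/dt = ṁ c_p (T_in − T) + 123.
At steady state dT/dt = 0 ⇒ T_ss = T_in + Q̇/(ṁ c_p) = 10.4 + 123/(6.42·1.81) = 20.985 °C.

21.0 °C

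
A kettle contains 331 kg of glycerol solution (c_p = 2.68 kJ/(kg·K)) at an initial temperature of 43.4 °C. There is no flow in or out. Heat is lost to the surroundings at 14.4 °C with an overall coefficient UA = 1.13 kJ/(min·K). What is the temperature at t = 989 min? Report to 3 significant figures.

M c_p dT/dt = −UA(T − T_amb).
dT/dt = (T_ss − T)/τ with T_ss = T_amb = 14.400 °C, τ = M c_p/UA = 331·2.68/1.13 = 785.03 min.
T approaches T_ss exponentially: T(t) = T_ss + (T₀ − T_ss) e^(−t/τ).
T(989) = 14.400 + (29.000)·0.28370 = 22.627 °C.

22.6 °C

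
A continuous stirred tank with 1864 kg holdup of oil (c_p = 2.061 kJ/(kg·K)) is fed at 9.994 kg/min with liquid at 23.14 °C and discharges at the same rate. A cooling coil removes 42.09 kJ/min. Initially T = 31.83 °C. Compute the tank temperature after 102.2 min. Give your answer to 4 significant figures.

Unsteady energy balance on the tank contents: M c_p dT/dt = ṁ c_p (T_in − T) − 42.09.
Rearrange: dT/dt = (T_ss − T)/τ with τ = M/ṁ = 186.512 min and T_ss = T_in − Q̇/(ṁ c_p) = 21.0966 °C.
Integrating: T(t) = T_ss + (T₀ − T_ss) e^(−t/τ).
T(102.2) = 21.0966 + (10.7334)·e^(−102.2/186.512) = 21.0966 + (10.7334)·0.578131 = 27.3019 °C.

27.30 °C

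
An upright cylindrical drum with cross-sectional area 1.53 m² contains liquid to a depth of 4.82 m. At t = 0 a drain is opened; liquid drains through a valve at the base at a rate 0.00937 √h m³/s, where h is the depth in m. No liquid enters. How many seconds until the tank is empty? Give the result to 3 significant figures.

717 s

Unsteady balance on liquid volume: A dh/dt = −0.00937 √h.
Separate and integrate: 2(√h − √h₀) = −(0.00937/A) t.
Tank is empty when √h = 0: t_empty = 2A√h₀/0.00937.
t_empty = 2·1.53·√4.82/0.00937 = 3.0600·2.1954/0.00937 = 716.98 s.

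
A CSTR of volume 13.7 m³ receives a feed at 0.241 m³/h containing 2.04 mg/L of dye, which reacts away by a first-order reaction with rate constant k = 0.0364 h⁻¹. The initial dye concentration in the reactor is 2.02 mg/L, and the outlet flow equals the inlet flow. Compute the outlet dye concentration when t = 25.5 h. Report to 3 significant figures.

V dC/dt = Q(C_in − C) − k V C.
This is linear with rate a = Q/V + k = 0.053991 h⁻¹.
C_ss = Q C_in/(Q + kV) = 0.66467 mg/L; C(t) = C_ss + (C₀ − C_ss) e^(−a t).
C(25.5) = 0.66467 + (1.3553)·e^(−0.053991·25.5) = 0.66467 + (1.3553)·0.25239 = 1.0067 mg/L.

1.01 mg/L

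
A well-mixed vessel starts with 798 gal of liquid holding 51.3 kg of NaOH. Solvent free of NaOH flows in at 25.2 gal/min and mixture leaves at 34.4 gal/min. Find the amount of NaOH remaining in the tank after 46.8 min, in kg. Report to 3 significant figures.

2.82 kg

Let m(t) be the amount of NaOH. Volume: V(t) = V₀ + (Q_in − Q_out) t = 798 − 9.2000 t; V(46.8) = 367.44 gal.
Solute balance: dm/dt = 0 − Q_out C = −Q_out m/V(t).
Separate: dm/m = −Q_out dt/V(t) ⇒ ln(m/m₀) = −(Q_out/(Q_in−Q_out)) ln(V/V₀).
m = m₀ (V₀/V)^(Q_out/(Q_in−Q_out)) = 51.3 × (798/367.44)^(-3.7391) = 2.8230 kg.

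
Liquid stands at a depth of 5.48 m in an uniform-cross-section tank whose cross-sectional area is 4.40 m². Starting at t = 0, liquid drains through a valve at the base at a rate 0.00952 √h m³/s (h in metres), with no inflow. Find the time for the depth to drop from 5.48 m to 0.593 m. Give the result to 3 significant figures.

Unsteady balance on liquid volume: A dh/dt = −0.00952 √h.
This is separable: 2 d(√h)/dt = −0.00952/A, so √h = √h₀ − (0.00952/(2A)) t.
t = 2A(√h₀ − √h)/0.00952 = 2·4.40·(√5.48 − √0.593)/0.00952
  = 8.8000 × (2.3409 − 0.77006) / 0.00952 = 1452.1 s.

1450 s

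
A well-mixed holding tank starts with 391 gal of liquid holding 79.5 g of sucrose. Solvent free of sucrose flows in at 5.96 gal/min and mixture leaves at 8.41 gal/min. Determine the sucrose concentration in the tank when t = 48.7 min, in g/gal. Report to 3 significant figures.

0.0839 g/gal

Let m(t) be the amount of sucrose. Volume: V(t) = V₀ + (Q_in − Q_out) t = 391 − 2.4500 t; V(48.7) = 271.69 gal.
Species balance (pure solvent in): dm/dt = −Q_out · m/V(t).
dm/m = −Q_out dt/(V₀ − 2.4500 t); integrating gives ln(m/m₀) = −(Q_out/(Q_in−Q_out)) ln(V/V₀).
m = m₀ (V₀/V)^(Q_out/(Q_in−Q_out)) = 79.5 × (391/271.69)^(-3.4327) = 22.784 g.
C = m/V = 22.784/271.69 = 0.083861 g/gal.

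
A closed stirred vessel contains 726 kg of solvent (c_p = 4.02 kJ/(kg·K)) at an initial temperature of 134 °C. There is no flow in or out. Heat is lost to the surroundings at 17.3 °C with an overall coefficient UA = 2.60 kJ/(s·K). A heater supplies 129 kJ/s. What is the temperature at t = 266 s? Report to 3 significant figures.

120 °C

Lumped-capacitance energy balance: M c_p dT/dt = UA(T_amb − T) + Q̇.
dT/dt = (T_ss − T)/τ with T_ss = T_amb + Q̇/UA = 17.3 + 129/2.60 = 66.915 °C, τ = M c_p/UA = 726·4.02/2.60 = 1122.5 s.
Solution: T(t) = T_ss + (T₀ − T_ss) e^(−t/τ).
T(266) = 66.915 + (67.085)·0.78902 = 119.85 °C.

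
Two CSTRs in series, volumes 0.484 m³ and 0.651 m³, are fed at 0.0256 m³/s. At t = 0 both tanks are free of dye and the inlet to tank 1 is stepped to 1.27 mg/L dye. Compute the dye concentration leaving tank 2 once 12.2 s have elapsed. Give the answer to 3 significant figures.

0.136 mg/L

Time constants: τᵢ = Vᵢ/Q for each well-mixed tank.
τ₁ = 0.484/0.0256 = 18.906 s; τ₂ = 0.651/0.0256 = 25.430 s.
Tank 1: C₁ = C_in(1 − e^(−t/τ₁)). Tank 2 (τ₁ ≠ τ₂): C₂ = C_in[1 − (τ₁ e^(−t/τ₁) − τ₂ e^(−t/τ₂))/(τ₁ − τ₂)].
At t = 12.2: e^(−t/τ₁) = 0.52451, e^(−t/τ₂) = 0.61894.
C₂ = 1.27·[1 − (18.906·0.52451 − 25.430·0.61894)/(-6.5234)] = 1.27·0.10740 = 0.13640 mg/L.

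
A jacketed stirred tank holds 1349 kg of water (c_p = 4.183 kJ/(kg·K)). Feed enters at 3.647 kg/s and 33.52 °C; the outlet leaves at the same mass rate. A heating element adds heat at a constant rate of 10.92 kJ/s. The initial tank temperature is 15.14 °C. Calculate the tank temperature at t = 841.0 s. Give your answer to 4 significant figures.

Unsteady energy balance on the tank contents: M c_p dT/dt = ṁ c_p (T_in − T) + 10.92.
Rearrange: dT/dt = (T_ss − T)/τ with τ = M/ṁ = 369.893 s and T_ss = T_in + Q̇/(ṁ c_p) = 34.2358 °C.
Integrating: T(t) = T_ss + (T₀ − T_ss) e^(−t/τ).
T(841.0) = 34.2358 + (-19.0958)·e^(−841.0/369.893) = 34.2358 + (-19.0958)·0.102938 = 32.2701 °C.

32.27 °C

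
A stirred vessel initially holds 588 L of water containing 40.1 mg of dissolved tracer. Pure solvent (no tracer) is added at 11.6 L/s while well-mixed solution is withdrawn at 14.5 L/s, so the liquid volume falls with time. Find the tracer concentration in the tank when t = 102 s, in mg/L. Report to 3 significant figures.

0.00416 mg/L

Total volume: dV/dt = Q_in − Q_out = -2.9000 L/s, so V(t) = 588 − 2.9000 t and V(102) = 292.20 L.
Species balance (pure solvent in): dm/dt = −Q_out · m/V(t).
Separate: dm/m = −Q_out dt/V(t) ⇒ ln(m/m₀) = −(Q_out/(Q_in−Q_out)) ln(V/V₀).
m = m₀ (V₀/V)^(Q_out/(Q_in−Q_out)) = 40.1 × (588/292.20)^(-5.0000) = 1.2152 mg.
C = m/V = 1.2152/292.20 = 0.0041589 mg/L.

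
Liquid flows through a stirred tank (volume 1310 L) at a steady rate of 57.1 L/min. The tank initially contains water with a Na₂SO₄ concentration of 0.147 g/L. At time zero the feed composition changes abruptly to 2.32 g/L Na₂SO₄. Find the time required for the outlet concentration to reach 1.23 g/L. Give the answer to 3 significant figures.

Transient balance on the dissolved component: V dC/dt = Q(C_in − C), so τ = V/Q = 22.942 min.
C(t) = C_in + (C₀ − C_in) e^(−t/τ). Set C = 1.23 and solve for t:
e^(−t/τ) = (C − C_in)/(C₀ − C_in) = (1.23 − 2.32)/(0.147 − 2.32) = 0.50161
t = −τ ln(…) = 22.942 × 0.68993 = 15.829 min.

15.8 min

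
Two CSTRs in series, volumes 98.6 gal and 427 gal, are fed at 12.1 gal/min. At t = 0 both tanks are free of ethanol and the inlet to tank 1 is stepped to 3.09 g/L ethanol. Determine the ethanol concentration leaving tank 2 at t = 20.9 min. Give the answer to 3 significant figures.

0.939 g/L

Each tank obeys Vᵢ dCᵢ/dt = Q(Cᵢ₋₁ − Cᵢ), so τᵢ = Vᵢ/Q.
τ₁ = 98.6/12.1 = 8.1488 min; τ₂ = 427/12.1 = 35.289 min.
Tank 1: C₁ = C_in(1 − e^(−t/τ₁)). Tank 2 (τ₁ ≠ τ₂): C₂ = C_in[1 − (τ₁ e^(−t/τ₁) − τ₂ e^(−t/τ₂))/(τ₁ − τ₂)].
At t = 20.9: e^(−t/τ₁) = 0.076934, e^(−t/τ₂) = 0.55308.
C₂ = 3.09·[1 − (8.1488·0.076934 − 35.289·0.55308)/(-27.140)] = 3.09·0.30396 = 0.93923 g/L.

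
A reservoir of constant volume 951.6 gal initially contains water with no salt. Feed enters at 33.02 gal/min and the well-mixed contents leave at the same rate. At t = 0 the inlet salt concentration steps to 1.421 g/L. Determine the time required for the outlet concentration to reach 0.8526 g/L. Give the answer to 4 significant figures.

26.41 min

Unsteady species balance (constant V, well mixed): V dC/dt = Q(C_in − C), so τ = V/Q = 28.8189 min.
C(t) = C_in + (C₀ − C_in) e^(−t/τ). Set C = 0.8526 and solve for t:
e^(−t/τ) = (C − C_in)/(C₀ − C_in) = (0.8526 − 1.421)/(0 − 1.421) = 0.400000
t = −τ ln(…) = 28.8189 × 0.916291 = 26.4065 min.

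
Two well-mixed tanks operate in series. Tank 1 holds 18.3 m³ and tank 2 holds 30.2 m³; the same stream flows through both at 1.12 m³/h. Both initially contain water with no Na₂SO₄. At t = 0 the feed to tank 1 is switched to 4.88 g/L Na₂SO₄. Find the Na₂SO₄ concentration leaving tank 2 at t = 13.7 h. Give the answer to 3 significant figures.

0.674 g/L

Time constants: τᵢ = Vᵢ/Q for each well-mixed tank.
τ₁ = 18.3/1.12 = 16.339 h; τ₂ = 30.2/1.12 = 26.964 h.
Tank 1: C₁ = C_in(1 − e^(−t/τ₁)). Tank 2 (τ₁ ≠ τ₂): C₂ = C_in[1 − (τ₁ e^(−t/τ₁) − τ₂ e^(−t/τ₂))/(τ₁ − τ₂)].
At t = 13.7: e^(−t/τ₁) = 0.43237, e^(−t/τ₂) = 0.60165.
C₂ = 4.88·[1 − (16.339·0.43237 − 26.964·0.60165)/(-10.625)] = 4.88·0.13803 = 0.67359 g/L.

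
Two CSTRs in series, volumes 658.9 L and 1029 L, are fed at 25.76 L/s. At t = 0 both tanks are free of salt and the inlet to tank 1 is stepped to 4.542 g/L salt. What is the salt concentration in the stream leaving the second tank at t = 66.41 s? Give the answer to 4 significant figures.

2.750 g/L

Species balance on tank i: dCᵢ/dt = (Cᵢ₋₁ − Cᵢ)/τᵢ with τᵢ = Vᵢ/Q.
τ₁ = 658.9/25.76 = 25.5784 s; τ₂ = 1029/25.76 = 39.9457 s.
Tank 1: C₁ = C_in(1 − e^(−t/τ₁)). Tank 2 (τ₁ ≠ τ₂): C₂ = C_in[1 − (τ₁ e^(−t/τ₁) − τ₂ e^(−t/τ₂))/(τ₁ − τ₂)].
At t = 66.41: e^(−t/τ₁) = 0.0745467, e^(−t/τ₂) = 0.189663.
C₂ = 4.542·[1 − (25.5784·0.0745467 − 39.9457·0.189663)/(-14.3672)] = 4.542·0.605393 = 2.74970 g/L.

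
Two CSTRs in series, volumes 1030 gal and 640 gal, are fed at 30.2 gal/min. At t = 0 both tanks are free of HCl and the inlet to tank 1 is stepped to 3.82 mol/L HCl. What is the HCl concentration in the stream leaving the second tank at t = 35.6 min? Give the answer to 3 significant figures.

1.44 mol/L

Species balance on tank i: dCᵢ/dt = (Cᵢ₋₁ − Cᵢ)/τᵢ with τᵢ = Vᵢ/Q.
τ₁ = 1030/30.2 = 34.106 min; τ₂ = 640/30.2 = 21.192 min.
Tank 1: C₁ = C_in(1 − e^(−t/τ₁)). Tank 2 (τ₁ ≠ τ₂): C₂ = C_in[1 − (τ₁ e^(−t/τ₁) − τ₂ e^(−t/τ₂))/(τ₁ − τ₂)].
At t = 35.6: e^(−t/τ₁) = 0.35211, e^(−t/τ₂) = 0.18640.
C₂ = 3.82·[1 − (34.106·0.35211 − 21.192·0.18640)/(12.914)] = 3.82·0.37595 = 1.4361 mol/L.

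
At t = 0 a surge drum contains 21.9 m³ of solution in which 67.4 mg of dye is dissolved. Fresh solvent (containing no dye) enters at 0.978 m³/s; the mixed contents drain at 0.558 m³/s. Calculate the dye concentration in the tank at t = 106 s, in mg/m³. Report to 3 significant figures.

Let m(t) be the amount of dye. Volume: V(t) = V₀ + (Q_in − Q_out) t = 21.9 + 0.42000 t; V(106) = 66.420 m³.
No dye enters, so dm/dt = −Q_out · (m/V).
Separate: dm/m = −Q_out dt/V(t) ⇒ ln(m/m₀) = −(Q_out/(Q_in−Q_out)) ln(V/V₀).
m = m₀ (V₀/V)^(Q_out/(Q_in−Q_out)) = 67.4 × (21.9/66.420)^(1.3286) = 15.434 mg.
C = m/V = 15.434/66.420 = 0.23237 mg/m³.

0.232 mg/m³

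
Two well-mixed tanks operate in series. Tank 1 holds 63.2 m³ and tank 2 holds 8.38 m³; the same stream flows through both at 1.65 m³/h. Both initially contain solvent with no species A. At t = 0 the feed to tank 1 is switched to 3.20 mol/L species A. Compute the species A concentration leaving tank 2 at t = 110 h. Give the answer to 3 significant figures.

Each tank obeys Vᵢ dCᵢ/dt = Q(Cᵢ₋₁ − Cᵢ), so τᵢ = Vᵢ/Q.
τ₁ = 63.2/1.65 = 38.303 h; τ₂ = 8.38/1.65 = 5.0788 h.
Solving the cascade with C₁(0)=C₂(0)=0 gives C₂(t) = C_in[1 − (τ₁ e^(−t/τ₁) − τ₂ e^(−t/τ₂))/(τ₁ − τ₂)].
At t = 110: e^(−t/τ₁) = 0.056595, e^(−t/τ₂) = 3.9241e-10.
C₂ = 3.20·[1 − (38.303·0.056595 − 5.0788·3.9241e-10)/(33.224)] = 3.20·0.93475 = 2.9912 mol/L.

2.99 mol/L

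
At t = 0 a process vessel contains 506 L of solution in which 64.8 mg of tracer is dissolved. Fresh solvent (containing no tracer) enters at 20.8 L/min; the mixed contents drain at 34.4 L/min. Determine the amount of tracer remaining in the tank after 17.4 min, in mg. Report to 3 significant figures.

13.2 mg

Let m(t) be the amount of tracer. Volume: V(t) = V₀ + (Q_in − Q_out) t = 506 − 13.600 t; V(17.4) = 269.36 L.
No tracer enters, so dm/dt = −Q_out · (m/V).
Separate: dm/m = −Q_out dt/V(t) ⇒ ln(m/m₀) = −(Q_out/(Q_in−Q_out)) ln(V/V₀).
m = m₀ (V₀/V)^(Q_out/(Q_in−Q_out)) = 64.8 × (506/269.36)^(-2.5294) = 13.152 mg.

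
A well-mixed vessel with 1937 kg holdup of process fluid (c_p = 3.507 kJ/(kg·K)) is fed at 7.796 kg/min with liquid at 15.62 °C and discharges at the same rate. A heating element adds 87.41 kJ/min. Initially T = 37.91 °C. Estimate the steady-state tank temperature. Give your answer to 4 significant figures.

18.82 °C

M c_p dT/dt = ṁ c_p (T_in − T) + Q̇.
At steady state dT/dt = 0 ⇒ T_ss = T_in + Q̇/(ṁ c_p) = 15.62 + 87.41/(7.796·3.507) = 18.8171 °C.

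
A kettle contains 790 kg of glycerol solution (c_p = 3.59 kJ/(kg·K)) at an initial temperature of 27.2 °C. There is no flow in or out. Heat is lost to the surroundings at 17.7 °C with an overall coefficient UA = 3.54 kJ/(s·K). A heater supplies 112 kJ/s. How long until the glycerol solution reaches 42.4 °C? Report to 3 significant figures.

930 s

Lumped-capacitance energy balance: M c_p dT/dt = UA(T_amb − T) + Q̇.
τ = M c_p/UA = 801.16 s; T_ss = T_amb + Q̇/UA = 17.7 + 112/3.54 = 49.338 °C.
T(t) = T_ss + (T₀ − T_ss)e^(−t/τ); set T = 42.4:
t = −τ ln[(T − T_ss)/(T₀ − T_ss)] = −801.16 · ln(0.31341) = 929.54 s.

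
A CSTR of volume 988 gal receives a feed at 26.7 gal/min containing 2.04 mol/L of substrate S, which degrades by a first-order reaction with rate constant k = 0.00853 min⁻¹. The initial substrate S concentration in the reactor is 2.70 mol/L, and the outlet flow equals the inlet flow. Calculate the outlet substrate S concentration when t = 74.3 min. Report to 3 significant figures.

V dC/dt = Q(C_in − C) − k V C.
This is linear with rate a = Q/V + k = 0.035554 min⁻¹.
C_ss = Q C_in/(Q + kV) = 1.5506 mol/L; C(t) = C_ss + (C₀ − C_ss) e^(−a t).
C(74.3) = 1.5506 + (1.1494)·e^(−0.035554·74.3) = 1.5506 + (1.1494)·0.071241 = 1.6325 mol/L.

1.63 mol/L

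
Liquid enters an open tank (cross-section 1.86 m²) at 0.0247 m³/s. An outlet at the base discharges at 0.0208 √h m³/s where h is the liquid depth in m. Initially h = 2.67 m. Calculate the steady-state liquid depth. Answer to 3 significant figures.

Level balance: A dh/dt = 0.0247 − 0.0208 √h. Setting dh/dt = 0:
Q_in = 0.0208 √h_ss ⇒ √h_ss = 0.0247/0.0208 = 1.1875.
h_ss = 1.1875² = 1.4102 m. (Since h₀ = 2.67 m > h_ss, the level will fall toward this value.)

1.41 m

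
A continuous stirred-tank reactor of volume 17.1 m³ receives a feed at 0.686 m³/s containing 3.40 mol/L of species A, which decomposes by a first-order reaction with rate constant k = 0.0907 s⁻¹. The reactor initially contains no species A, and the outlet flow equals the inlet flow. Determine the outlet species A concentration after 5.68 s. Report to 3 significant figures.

0.547 mol/L

Accumulation = in − out − consumed: V dC/dt = Q C_in − Q C − k V C.
This is linear with rate a = Q/V + k = 0.13082 s⁻¹.
C_ss = Q C_in/(Q + kV) = 1.0427 mol/L; C(t) = C_ss + (C₀ − C_ss) e^(−a t).
C(5.68) = 1.0427 + (-1.0427)·e^(−0.13082·5.68) = 1.0427 + (-1.0427)·0.47567 = 0.54670 mol/L.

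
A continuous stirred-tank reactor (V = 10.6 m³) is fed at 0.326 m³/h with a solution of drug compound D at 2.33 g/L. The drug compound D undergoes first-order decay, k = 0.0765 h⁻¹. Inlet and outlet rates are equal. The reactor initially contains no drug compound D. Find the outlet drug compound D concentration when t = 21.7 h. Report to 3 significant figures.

0.603 g/L

Accumulation = in − out − consumed: V dC/dt = Q C_in − Q C − k V C.
dC/dt = (Q/V) C_in − (Q/V + k) C; effective rate a = Q/V + k = 0.030755 + 0.0765 = 0.10725 h⁻¹.
C_ss = Q C_in/(Q + kV) = 0.66812 g/L; C(t) = C_ss + (C₀ − C_ss) e^(−a t).
C(21.7) = 0.66812 + (-0.66812)·e^(−0.10725·21.7) = 0.66812 + (-0.66812)·0.097546 = 0.60294 g/L.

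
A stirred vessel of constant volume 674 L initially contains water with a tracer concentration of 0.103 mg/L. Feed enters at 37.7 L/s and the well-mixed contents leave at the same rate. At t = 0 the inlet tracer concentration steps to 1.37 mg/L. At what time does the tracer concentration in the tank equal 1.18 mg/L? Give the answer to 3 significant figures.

Mass balance on the solute (V constant): V dC/dt = Q(C_in − C), so τ = V/Q = 17.878 s.
C(t) = C_in + (C₀ − C_in) e^(−t/τ). Set C = 1.18 and solve for t:
e^(−t/τ) = (C − C_in)/(C₀ − C_in) = (1.18 − 1.37)/(0.103 − 1.37) = 0.14996
t = −τ ln(…) = 17.878 × 1.8974 = 33.921 s.

33.9 s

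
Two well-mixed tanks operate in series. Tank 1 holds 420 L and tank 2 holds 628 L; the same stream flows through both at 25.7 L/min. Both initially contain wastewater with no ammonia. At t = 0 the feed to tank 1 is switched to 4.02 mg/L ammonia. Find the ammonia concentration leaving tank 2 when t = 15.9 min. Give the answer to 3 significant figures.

0.756 mg/L

Each tank obeys Vᵢ dCᵢ/dt = Q(Cᵢ₋₁ − Cᵢ), so τᵢ = Vᵢ/Q.
τ₁ = 420/25.7 = 16.342 min; τ₂ = 628/25.7 = 24.436 min.
Tank 1: C₁ = C_in(1 − e^(−t/τ₁)). Tank 2 (τ₁ ≠ τ₂): C₂ = C_in[1 − (τ₁ e^(−t/τ₁) − τ₂ e^(−t/τ₂))/(τ₁ − τ₂)].
At t = 15.9: e^(−t/τ₁) = 0.37797, e^(−t/τ₂) = 0.52169.
C₂ = 4.02·[1 − (16.342·0.37797 − 24.436·0.52169)/(-8.0934)] = 4.02·0.18812 = 0.75624 mg/L.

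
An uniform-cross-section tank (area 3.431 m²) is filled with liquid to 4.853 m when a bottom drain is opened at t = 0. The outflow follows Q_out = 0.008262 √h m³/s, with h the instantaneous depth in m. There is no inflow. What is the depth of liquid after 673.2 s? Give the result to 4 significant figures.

1.939 m

Unsteady balance on liquid volume: A dh/dt = −0.008262 √h.
Separate and integrate: 2(√h − √h₀) = −(0.008262/A) t.
√h = √4.853 − 0.008262·673.2/(2·3.431) = 2.20295 − 0.810548 = 1.39240.
h = 1.39240² = 1.93879 m.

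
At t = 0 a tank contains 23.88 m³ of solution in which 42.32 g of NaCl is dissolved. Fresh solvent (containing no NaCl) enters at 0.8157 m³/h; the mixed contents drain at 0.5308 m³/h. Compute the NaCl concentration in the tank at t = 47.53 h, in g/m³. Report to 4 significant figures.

0.4897 g/m³

Total volume: dV/dt = Q_in − Q_out = 0.284900 m³/h, so V(t) = 23.88 + 0.284900 t and V(47.53) = 37.4213 m³.
Solute balance: dm/dt = 0 − Q_out C = −Q_out m/V(t).
dm/m = −Q_out dt/(V₀ + 0.284900 t); integrating gives ln(m/m₀) = −(Q_out/(Q_in−Q_out)) ln(V/V₀).
m = m₀ (V₀/V)^(Q_out/(Q_in−Q_out)) = 42.32 × (23.88/37.4213)^(1.86311) = 18.3266 g.
C = m/V = 18.3266/37.4213 = 0.489737 g/m³.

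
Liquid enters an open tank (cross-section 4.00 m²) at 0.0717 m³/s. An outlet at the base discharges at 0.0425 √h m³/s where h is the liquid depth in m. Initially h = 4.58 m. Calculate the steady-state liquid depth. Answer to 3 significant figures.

A dh/dt = Q_in − 0.0425 √h. Steady state requires inflow = outflow:
Q_in = 0.0425 √h_ss ⇒ √h_ss = 0.0717/0.0425 = 1.6871.
h_ss = 1.6871² = 2.8462 m. (Since h₀ = 4.58 m > h_ss, the level will fall toward this value.)

2.85 m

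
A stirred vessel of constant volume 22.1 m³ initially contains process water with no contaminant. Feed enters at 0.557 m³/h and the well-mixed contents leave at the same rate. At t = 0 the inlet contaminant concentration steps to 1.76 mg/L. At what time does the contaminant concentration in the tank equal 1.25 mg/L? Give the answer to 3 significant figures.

Accumulation = in − out for the solute gives V dC/dt = Q(C_in − C), so τ = V/Q = 39.677 h.
C(t) = C_in + (C₀ − C_in) e^(−t/τ). Set C = 1.25 and solve for t:
e^(−t/τ) = (C − C_in)/(C₀ − C_in) = (1.25 − 1.76)/(0 − 1.76) = 0.28977
t = −τ ln(…) = 39.677 × 1.2387 = 49.146 h.

49.1 h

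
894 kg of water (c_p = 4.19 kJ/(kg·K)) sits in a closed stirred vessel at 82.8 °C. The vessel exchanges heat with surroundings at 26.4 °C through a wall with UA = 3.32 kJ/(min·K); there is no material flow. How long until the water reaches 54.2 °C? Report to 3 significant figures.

Lumped-capacitance energy balance: M c_p dT/dt = UA(T_amb − T).
τ = M c_p/UA = 1128.3 min; T_ss = T_amb = 26.400 °C.
T(t) = T_ss + (T₀ − T_ss)e^(−t/τ); set T = 54.2:
t = −τ ln[(T − T_ss)/(T₀ − T_ss)] = −1128.3 · ln(0.49291) = 798.18 min.

798 min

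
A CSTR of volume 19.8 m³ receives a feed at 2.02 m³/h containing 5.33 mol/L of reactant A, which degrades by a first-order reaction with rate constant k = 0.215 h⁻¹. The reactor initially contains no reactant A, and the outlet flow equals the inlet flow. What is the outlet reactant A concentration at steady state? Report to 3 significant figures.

1.72 mol/L

Species balance: V dC/dt = Q C_in − Q C − k V C.
Steady state (dC/dt = 0): C_ss = Q C_in/(Q + kV) = C_in/(1 + kV/Q).
C_ss = 2.02·5.33/(2.02 + 0.215·19.8) = 10.767/6.2770 = 1.7152 mol/L.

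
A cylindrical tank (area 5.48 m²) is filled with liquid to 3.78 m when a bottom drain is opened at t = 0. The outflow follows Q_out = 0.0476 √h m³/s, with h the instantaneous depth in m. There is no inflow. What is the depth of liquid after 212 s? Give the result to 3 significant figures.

1.05 m

With no inflow, A dh/dt = −0.0476 √h.
This is separable: 2 d(√h)/dt = −0.0476/A, so √h = √h₀ − (0.0476/(2A)) t.
√h = √3.78 − 0.0476·212/(2·5.48) = 1.9442 − 0.92073 = 1.0235.
h = 1.0235² = 1.0475 m.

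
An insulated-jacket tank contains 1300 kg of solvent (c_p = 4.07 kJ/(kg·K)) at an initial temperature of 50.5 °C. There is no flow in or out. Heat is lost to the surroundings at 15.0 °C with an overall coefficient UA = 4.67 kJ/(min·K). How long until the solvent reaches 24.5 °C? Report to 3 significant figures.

1490 min

Lumped-capacitance energy balance: M c_p dT/dt = UA(T_amb − T).
τ = M c_p/UA = 1133.0 min; T_ss = T_amb = 15.000 °C.
T(t) = T_ss + (T₀ − T_ss)e^(−t/τ); set T = 24.5:
t = −τ ln[(T − T_ss)/(T₀ − T_ss)] = −1133.0 · ln(0.26761) = 1493.5 min.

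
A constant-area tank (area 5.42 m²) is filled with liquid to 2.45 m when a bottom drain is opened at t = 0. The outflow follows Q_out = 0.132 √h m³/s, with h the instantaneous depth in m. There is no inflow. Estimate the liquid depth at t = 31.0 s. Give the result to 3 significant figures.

Unsteady balance on liquid volume: A dh/dt = −0.132 √h.
This is separable: 2 d(√h)/dt = −0.132/A, so √h = √h₀ − (0.132/(2A)) t.
√h = √2.45 − 0.132·31.0/(2·5.42) = 1.5652 − 0.37749 = 1.1878.
h = 1.1878² = 1.4108 m.

1.41 m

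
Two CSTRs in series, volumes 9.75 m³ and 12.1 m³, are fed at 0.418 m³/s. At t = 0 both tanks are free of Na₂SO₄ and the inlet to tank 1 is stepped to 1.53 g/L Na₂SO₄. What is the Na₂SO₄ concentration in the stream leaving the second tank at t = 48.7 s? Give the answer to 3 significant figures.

0.852 g/L

Species balance on tank i: dCᵢ/dt = (Cᵢ₋₁ − Cᵢ)/τᵢ with τᵢ = Vᵢ/Q.
τ₁ = 9.75/0.418 = 23.325 s; τ₂ = 12.1/0.418 = 28.947 s.
Solving the cascade with C₁(0)=C₂(0)=0 gives C₂(t) = C_in[1 − (τ₁ e^(−t/τ₁) − τ₂ e^(−t/τ₂))/(τ₁ − τ₂)].
At t = 48.7: e^(−t/τ₁) = 0.12395, e^(−t/τ₂) = 0.18593.
C₂ = 1.53·[1 − (23.325·0.12395 − 28.947·0.18593)/(-5.6220)] = 1.53·0.55691 = 0.85207 g/L.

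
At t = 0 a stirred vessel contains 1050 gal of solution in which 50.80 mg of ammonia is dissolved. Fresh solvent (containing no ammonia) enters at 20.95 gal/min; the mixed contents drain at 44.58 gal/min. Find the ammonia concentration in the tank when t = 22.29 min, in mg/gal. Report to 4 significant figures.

0.02609 mg/gal

Total volume: dV/dt = Q_in − Q_out = -23.6300 gal/min, so V(t) = 1050 − 23.6300 t and V(22.29) = 523.287 gal.
Solute balance: dm/dt = 0 − Q_out C = −Q_out m/V(t).
Separate: dm/m = −Q_out dt/V(t) ⇒ ln(m/m₀) = −(Q_out/(Q_in−Q_out)) ln(V/V₀).
m = m₀ (V₀/V)^(Q_out/(Q_in−Q_out)) = 50.80 × (1050/523.287)^(-1.88658) = 13.6542 mg.
C = m/V = 13.6542/523.287 = 0.0260932 mg/gal.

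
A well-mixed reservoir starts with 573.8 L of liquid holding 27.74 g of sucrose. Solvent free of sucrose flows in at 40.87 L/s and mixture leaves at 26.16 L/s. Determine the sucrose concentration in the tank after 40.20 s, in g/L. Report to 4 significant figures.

0.006756 g/L

Total volume: dV/dt = Q_in − Q_out = 14.7100 L/s, so V(t) = 573.8 + 14.7100 t and V(40.20) = 1165.14 L.
No sucrose enters, so dm/dt = −Q_out · (m/V).
dm/m = −Q_out dt/(V₀ + 14.7100 t); integrating gives ln(m/m₀) = −(Q_out/(Q_in−Q_out)) ln(V/V₀).
m = m₀ (V₀/V)^(Q_out/(Q_in−Q_out)) = 27.74 × (573.8/1165.14)^(1.77838) = 7.87125 g.
C = m/V = 7.87125/1165.14 = 0.00675561 g/L.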